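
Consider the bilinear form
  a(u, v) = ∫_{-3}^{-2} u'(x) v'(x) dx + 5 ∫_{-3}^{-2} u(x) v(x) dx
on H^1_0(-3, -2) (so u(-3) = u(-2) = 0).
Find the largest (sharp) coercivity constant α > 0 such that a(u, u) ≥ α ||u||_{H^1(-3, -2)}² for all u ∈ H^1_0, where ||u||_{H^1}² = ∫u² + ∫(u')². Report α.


α = 1

Coercivity of a(·,·) on H^1_0(-3, -2) means a(u, u) ≥ α ||u||_{H^1}² for every u ∈ H^1_0.
The interval has length L = 1, and Poincaré/coercivity depend only on L. Here a(u, u) = ∫(u')² + (5)·∫u².
Here c = 5 ≥ 1, so a(u,u) = ∫(u')² + c∫u² ≥ ∫(u')² + ∫u² = ||u||_{H^1}², i.e. α = 1 works. No larger α is possible: a(u,u) ≥ α||u||_{H^1}² means (1−α)∫(u')² ≥ (α−c)∫u², and for the modes u_n = sin(nπ(x−x₀)/L) (x₀ the left endpoint) one has ∫u_n²/∫(u_n')² = (L/(nπ))² → 0, so a(u_n,u_n)/||u_n||_{H^1}² → 1. Hence the optimal constant is α = 1.
Therefore α = 1.


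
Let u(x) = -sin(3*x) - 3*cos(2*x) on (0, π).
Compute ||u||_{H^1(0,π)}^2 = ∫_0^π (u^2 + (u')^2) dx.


||u||_{H^1(0,π)}^2 = 36 + 55*π/2

u'(x) = 6*sin(2*x) - 3*cos(3*x).
Expand u² and (u')² and integrate term by term on (0, π), using: for integers n ≥ 1, ∫_0^π sin²(nx) dx = ∫_0^π cos²(nx) dx = π/2; for n ≠ n', ∫_0^π sin(nx)sin(n'x) dx = ∫_0^π cos(nx)cos(n'x) dx = 0; and by product-to-sum, ∫_0^π sin(nx)cos(n'x) dx = ½∫_0^π [sin((n+n')x) + sin((n−n')x)] dx, which is 0 when n+n' is even and 2n/(n²−n'²) when n+n' is odd (it need not vanish on (0, π)).
  u² squared terms: (-1)²·∫sin(3x)² dx = 1·π/2 = π/2;  (-3)²·∫cos(2x)² dx = 9·π/2 = 9*π/2.
  u² cross terms: 2·(-1)·(-3)·∫sin(3x)·cos(2x) dx = 6·(6/5) = 36/5.
  So ∫_0^π u² dx = π/2 + 9*π/2 + 36/5 = 36/5 + 5*π.
  (u')² squared terms: (-3)²·∫cos(3x)² dx = 9·π/2 = 9*π/2;  (6)²·∫sin(2x)² dx = 36·π/2 = 18*π.
  (u')² cross terms: 2·(-3)·(6)·∫cos(3x)·sin(2x) dx = -36·(-4/5) = 144/5.
  So ∫_0^π (u')² dx = 9*π/2 + 18*π + 144/5 = 144/5 + 45*π/2.
||u||_{H^1}^2 = (36/5 + 5*π) + (144/5 + 45*π/2) = 36 + 55*π/2.


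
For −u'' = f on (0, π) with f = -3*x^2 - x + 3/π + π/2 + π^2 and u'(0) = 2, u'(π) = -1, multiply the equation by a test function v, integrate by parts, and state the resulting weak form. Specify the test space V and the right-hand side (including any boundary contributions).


V = H^1(0, π) (v unrestricted at boundary; u is determined up to an additive constant); weak form: ∫_0^π u'v' dx = ∫_0^π (-3*x^2 - x + 3/π + π/2 + π^2) v dx − v(π) − 2·v(0) for all v ∈ V.

Multiply both sides by a test function v and integrate from 0 to π:
  ∫_0^π −u''(x) v(x) dx = ∫_0^π f(x) v(x) dx.
Integrate the LHS by parts once:
  ∫_0^π −u'' v dx = −[u'(x) v(x)]_0^π + ∫_0^π u'(x) v'(x) dx.
Thus ∫_0^π u'(x) v'(x) dx = ∫_0^π f(x) v(x) dx + [u'(x) v(x)]_0^π.
Choose V so that boundary terms are either known or forced to vanish.
u has inhomogeneous Neumann u'(0) = 2, u'(π) = -1. [u' v]_0^π = (-1)·v(π) − (2)·v(0) = − v(π) − 2·v(0). Take V = H^1(0, π); boundary term becomes part of RHS.
Weak formulation: find u (satisfying any essential BC) such that ∫_0^π u'(x) v'(x) dx = ∫_0^π f v dx − v(π) − 2·v(0) for all v ∈ V (Neumann data are natural BCs: they enter the RHS as boundary terms).
Substituting f(x) = -3*x^2 - x + 3/π + π/2 + π^2, the right-hand side is ∫_0^π (-3*x^2 - x + 3/π + π/2 + π^2) v dx − v(π) − 2·v(0).
Compatibility check (pure Neumann): taking v ≡ 1 ∈ V gives 0 = ∫_0^π f dx + (-1) − (2), i.e. ∫_0^π f dx must equal u'(0) − u'(π) = 3. Indeed ∫_0^π (-3*x^2 - x + 3/π + π/2 + π^2) dx = 3, so the data are compatible. The solution is then unique only up to an additive constant (fix it e.g. by requiring ∫_0^π u dx = 0).


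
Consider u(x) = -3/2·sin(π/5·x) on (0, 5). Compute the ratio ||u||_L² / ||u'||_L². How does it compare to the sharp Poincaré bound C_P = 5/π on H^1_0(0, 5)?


||u||_L² / ||u'||_L² = 5/π = C_P.

u(x) = -3/2·sin(π/5·x), so u'(x) = -3*π*cos(π*x/5)/10.
Writing u(x) = A·sin(kπx/L) with A = -3/2 and k = 1, use ∫_0^L sin²(kπx/L) dx = L/2 and ∫_0^L cos²(kπx/L) dx = L/2.
u² = 9/4·sin²(π/5·x) and (u')² = 9*π^2/100·cos²(π/5·x), and each of sin², cos² integrates to L/2 = 5/2 over (0, 5).
∫_0^5 u² dx = 45/8, so ||u||_L² = 3*sqrt(10)/4.
∫_0^5 (u')² dx = 9*π^2/40, so ||u'||_L² = 3*sqrt(10)*π/20.
Ratio ||u||_L² / ||u'||_L² = 5/π.
Sharp Poincaré constant on H^1_0(0, 5) is C_P = L/π = 5/π, achieved by sin(π/5·x).
This is the k = 1 eigenfunction (up to amplitude), so the ratio equals the sharp Poincaré constant exactly.


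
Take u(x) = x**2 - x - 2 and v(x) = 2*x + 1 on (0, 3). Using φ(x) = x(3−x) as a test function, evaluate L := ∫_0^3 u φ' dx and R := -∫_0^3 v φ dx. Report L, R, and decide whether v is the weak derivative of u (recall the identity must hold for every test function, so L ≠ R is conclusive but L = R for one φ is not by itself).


LHS = -9, RHS = -18. No, v is not the weak derivative of u.

u(x) = x**2 - x - 2, classical derivative u'(x) = 2*x - 1.
φ(x) = x(3−x), so φ'(x) = 3 - 2*x.
Note φ(0) = φ(3) = 0, so the boundary term u·φ vanishes.
LHS = ∫_0^3 u(x) φ'(x) dx = ∫_0^3 (-2*x^3 + 5*x^2 + x - 6) dx. Term by term:
  ∫_0^3 -2*x^3 dx = -81/2;  ∫_0^3 5*x^2 dx = 45;  ∫_0^3 x dx = 9/2;
  ∫_0^3 -6 dx = -18.
Sum: -81/2 + 45 + 9/2 − 18 = -9.
So LHS = -9.
∫_0^3 v(x) φ(x) dx = ∫_0^3 (-2*x^3 + 5*x^2 + 3*x) dx. Term by term:
  ∫_0^3 -2*x^3 dx = -81/2;  ∫_0^3 5*x^2 dx = 45;  ∫_0^3 3*x dx = 27/2.
Sum: -81/2 + 45 + 27/2 = 18.
So RHS = -∫_0^3 v(x) φ(x) dx = -18.
LHS − RHS = 9 ≠ 0, so the identity fails.
(For a valid weak derivative the identity must hold for EVERY test function, in particular this one. The failure shows v is NOT the weak derivative of u.)
Correct weak derivative would be u'(x) = 2*x - 1.


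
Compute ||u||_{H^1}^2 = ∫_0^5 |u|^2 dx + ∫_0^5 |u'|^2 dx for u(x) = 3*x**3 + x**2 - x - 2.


||u||_{H^1}^2 = 6985675/42

The H^1 norm (squared) on an interval (0, L) is
  ||u||_{H^1}^2 = ∫_0^L u(x)^2 dx + ∫_0^L u'(x)^2 dx.
Compute u'(x) = 9*x**2 + 2*x - 1.
Then u(x)^2 = 9*x**6 + 6*x**5 - 5*x**4 - 14*x**3 - 3*x**2 + 4*x + 4 and u'(x)^2 = 81*x**4 + 36*x**3 - 14*x**2 - 4*x + 1.
Integrate each monomial from 0 to 5 using ∫_0^5 c·x^n dx = c·5^(n+1)/(n+1):
  ∫_0^5 u(x)^2 dx = ∫_0^5 (9*x^6 + 6*x^5 - 5*x^4 - 14*x^3 - 3*x^2 + 4*x + 4) dx. Term by term:
    ∫_0^5 9*x^6 dx = 703125/7;  ∫_0^5 6*x^5 dx = 15625;  ∫_0^5 -5*x^4 dx = -3125;
    ∫_0^5 -14*x^3 dx = -4375/2;  ∫_0^5 -3*x^2 dx = -125;  ∫_0^5 4*x dx = 50;
    ∫_0^5 4 dx = 20.
  Sum: 703125/7 + 15625 − 3125 − 4375/2 − 125 + 50 + 20 = 1549855/14.
  ∫_0^5 u'(x)^2 dx = ∫_0^5 (81*x^4 + 36*x^3 - 14*x^2 - 4*x + 1) dx. Term by term:
    ∫_0^5 81*x^4 dx = 50625;  ∫_0^5 36*x^3 dx = 5625;  ∫_0^5 -14*x^2 dx = -1750/3;
    ∫_0^5 -4*x dx = -50;  ∫_0^5 1 dx = 5.
  Sum: 50625 + 5625 − 1750/3 − 50 + 5 = 166865/3.
Adding: ||u||_{H^1}^2 = 1549855/14 + 166865/3 = 6985675/42.


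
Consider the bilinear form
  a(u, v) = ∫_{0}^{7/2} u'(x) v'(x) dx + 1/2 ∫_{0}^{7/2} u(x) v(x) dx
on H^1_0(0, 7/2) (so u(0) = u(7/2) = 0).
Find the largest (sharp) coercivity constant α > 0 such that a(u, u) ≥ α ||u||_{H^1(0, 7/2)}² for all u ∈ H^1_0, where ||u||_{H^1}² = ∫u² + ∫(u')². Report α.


α = (49 + 8*π^2)/(2*(4*π^2 + 49))

Coercivity of a(·,·) on H^1_0(0, 7/2) means a(u, u) ≥ α ||u||_{H^1}² for every u ∈ H^1_0.
The interval has length L = 7/2, and Poincaré/coercivity depend only on L. Here a(u, u) = ∫(u')² + (1/2)·∫u².
Here 0 < c = 1/2 < 1. The condition a(u,u) ≥ α||u||_{H^1}² reads (1−α)∫(u')² ≥ (α−c)∫u². Any admissible α is ≤ 1 (rapidly oscillating u have ∫u²/∫(u')² → 0), and α = 1 would force 0 ≥ (1−c)∫u², impossible since c < 1; so 1−α > 0. By the sharp Poincaré inequality on H^1_0 of an interval of length L, ∫(u')² ≥ (π/L)²∫u² with equality for the first sine mode sin(π(x−x₀)/L) (x₀ the left endpoint), so the inequality holds for all u iff (1−α)(π/L)² ≥ α − c, i.e. α ≤ ((π/L)² + c)/((π/L)² + 1) = (1 + c(L/π)²)/(1 + (L/π)²). With (π/L)² = 4*π^2/49 and c = 1/2, the largest admissible constant is α = ((π/L)² + c)/((π/L)² + 1).
Simplifying, α = (49 + 8*π^2)/(2*(4*π^2 + 49)).


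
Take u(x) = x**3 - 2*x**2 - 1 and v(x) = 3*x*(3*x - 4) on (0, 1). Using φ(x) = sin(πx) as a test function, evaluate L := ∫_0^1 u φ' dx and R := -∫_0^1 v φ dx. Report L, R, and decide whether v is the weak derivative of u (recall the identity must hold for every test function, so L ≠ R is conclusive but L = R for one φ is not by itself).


LHS = (π^2 + 12)/π^3, RHS = 3/π + 36/π^3. No, v is not the weak derivative of u.

u(x) = x**3 - 2*x**2 - 1, classical derivative u'(x) = 3*x**2 - 4*x.
φ(x) = sin(πx), so φ'(x) = π*cos(π*x).
Note φ(0) = φ(1) = 0, so the boundary term u·φ vanishes.
LHS = ∫_0^1 u(x) φ'(x) dx = ∫_0^1 (π*x^3*cos(π*x) - 2*π*x^2*cos(π*x) - π*cos(π*x)) dx. Term by term:
  ∫_0^1 -π*cos(π*x) dx = 0;  ∫_0^1 π*x^3*cos(π*x) dx = -3/π + 12/π^3;  ∫_0^1 -2*π*x^2*cos(π*x) dx = 4/π.
Sum: 0 + -3/π + 12/π^3 + 4/π = (π^2 + 12)/π^3.
So LHS = (π^2 + 12)/π^3.
∫_0^1 v(x) φ(x) dx = ∫_0^1 (9*x^2*sin(π*x) - 12*x*sin(π*x)) dx. Term by term:
  ∫_0^1 -12*x*sin(π*x) dx = -12/π;  ∫_0^1 9*x^2*sin(π*x) dx = -36/π^3 + 9/π.
Sum: -12/π + -36/π^3 + 9/π = -36/π^3 - 3/π.
So RHS = -∫_0^1 v(x) φ(x) dx = 3/π + 36/π^3.
LHS − RHS = -24/π^3 - 2/π ≠ 0, so the identity fails.
(For a valid weak derivative the identity must hold for EVERY test function, in particular this one. The failure shows v is NOT the weak derivative of u.)
Correct weak derivative would be u'(x) = 3*x**2 - 4*x.


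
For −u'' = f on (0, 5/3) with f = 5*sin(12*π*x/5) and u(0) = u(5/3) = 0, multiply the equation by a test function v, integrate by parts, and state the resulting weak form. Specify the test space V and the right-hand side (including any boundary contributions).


V = H^1_0(0, 5/3) (so v(0) = v(5/3) = 0); weak form: ∫_0^5/3 u'v' dx = ∫_0^5/3 (5*sin(12*π*x/5)) v dx for all v ∈ V.

Multiply both sides by a test function v and integrate from 0 to 5/3:
  ∫_0^5/3 −u''(x) v(x) dx = ∫_0^5/3 f(x) v(x) dx.
Integrate the LHS by parts once:
  ∫_0^5/3 −u'' v dx = −[u'(x) v(x)]_0^5/3 + ∫_0^5/3 u'(x) v'(x) dx.
Thus ∫_0^5/3 u'(x) v'(x) dx = ∫_0^5/3 f(x) v(x) dx + [u'(x) v(x)]_0^5/3.
Choose V so that boundary terms are either known or forced to vanish.
u is Dirichlet: u(0) = u(5/3) = 0. Let V = H^1_0(0, 5/3); then v(0) = v(5/3) = 0, and [u' v]_0^5/3 = 0.
Weak formulation: find u (satisfying any essential BC) such that ∫_0^5/3 u'(x) v'(x) dx = ∫_0^5/3 f v dx for all v ∈ V.
Substituting f(x) = 5*sin(12*π*x/5), the right-hand side is ∫_0^5/3 (5*sin(12*π*x/5)) v dx.


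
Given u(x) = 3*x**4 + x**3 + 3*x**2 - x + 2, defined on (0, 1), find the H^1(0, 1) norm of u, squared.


||u||_{H^1}^2 = 35813/420

The H^1 norm (squared) on an interval (0, L) is
  ||u||_{H^1}^2 = ∫_0^L u(x)^2 dx + ∫_0^L u'(x)^2 dx.
Compute u'(x) = 12*x**3 + 3*x**2 + 6*x - 1.
Then u(x)^2 = 9*x**8 + 6*x**7 + 19*x**6 + 19*x**4 - 2*x**3 + 13*x**2 - 4*x + 4 and u'(x)^2 = 144*x**6 + 72*x**5 + 153*x**4 + 12*x**3 + 30*x**2 - 12*x + 1.
Integrate each monomial from 0 to 1 using ∫_0^1 c·x^n dx = c·1^(n+1)/(n+1):
  ∫_0^1 u(x)^2 dx = ∫_0^1 (9*x^8 + 6*x^7 + 19*x^6 + 19*x^4 - 2*x^3 + 13*x^2 - 4*x + 4) dx. Term by term:
    ∫_0^1 9*x^8 dx = 1;  ∫_0^1 6*x^7 dx = 3/4;  ∫_0^1 19*x^6 dx = 19/7;
    ∫_0^1 19*x^4 dx = 19/5;  ∫_0^1 -2*x^3 dx = -1/2;  ∫_0^1 13*x^2 dx = 13/3;
    ∫_0^1 -4*x dx = -2;  ∫_0^1 4 dx = 4.
  Sum: 1 + 3/4 + 19/7 + 19/5 − 1/2 + 13/3 − 2 + 4 = 5921/420.
  ∫_0^1 u'(x)^2 dx = ∫_0^1 (144*x^6 + 72*x^5 + 153*x^4 + 12*x^3 + 30*x^2 - 12*x + 1) dx. Term by term:
    ∫_0^1 144*x^6 dx = 144/7;  ∫_0^1 72*x^5 dx = 12;  ∫_0^1 153*x^4 dx = 153/5;
    ∫_0^1 12*x^3 dx = 3;  ∫_0^1 30*x^2 dx = 10;  ∫_0^1 -12*x dx = -6;
    ∫_0^1 1 dx = 1.
  Sum: 144/7 + 12 + 153/5 + 3 + 10 − 6 + 1 = 2491/35.
Adding: ||u||_{H^1}^2 = 5921/420 + 2491/35 = 35813/420.


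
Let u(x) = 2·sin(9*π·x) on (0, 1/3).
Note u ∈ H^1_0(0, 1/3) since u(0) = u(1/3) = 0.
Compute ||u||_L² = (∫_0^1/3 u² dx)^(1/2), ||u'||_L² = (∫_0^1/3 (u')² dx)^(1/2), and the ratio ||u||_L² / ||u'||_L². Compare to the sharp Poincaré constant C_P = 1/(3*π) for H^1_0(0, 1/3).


||u||_L² / ||u'||_L² = 1/(9*π) < C_P = 1/(3*π).

u(x) = 2·sin(9*π·x), so u'(x) = 18*π*cos(9*π*x).
Writing u(x) = A·sin(kπx/L) with A = 2 and k = 3, use ∫_0^L sin²(kπx/L) dx = L/2 and ∫_0^L cos²(kπx/L) dx = L/2.
u² = 4·sin²(9*π·x) and (u')² = 324*π^2·cos²(9*π·x), and each of sin², cos² integrates to L/2 = 1/6 over (0, 1/3).
∫_0^1/3 u² dx = 2/3, so ||u||_L² = sqrt(6)/3.
∫_0^1/3 (u')² dx = 54*π^2, so ||u'||_L² = 3*sqrt(6)*π.
Ratio ||u||_L² / ||u'||_L² = 1/(9*π).
Sharp Poincaré constant on H^1_0(0, 1/3) is C_P = L/π = 1/(3*π), achieved by sin(3*π·x).
This is the k = 3 harmonic; the ratio L/(kπ) is strictly less than C_P = L/π, consistent with the sharp inequality ||u||_L² ≤ C_P ||u'||_L².


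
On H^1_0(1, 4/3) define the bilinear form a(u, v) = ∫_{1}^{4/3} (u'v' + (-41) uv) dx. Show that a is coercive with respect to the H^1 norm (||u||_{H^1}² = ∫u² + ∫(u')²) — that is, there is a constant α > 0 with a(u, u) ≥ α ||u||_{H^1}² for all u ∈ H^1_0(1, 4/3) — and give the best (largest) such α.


α = (-41 + 9*π^2)/(1 + 9*π^2)

Coercivity of a(·,·) on H^1_0(1, 4/3) means a(u, u) ≥ α ||u||_{H^1}² for every u ∈ H^1_0.
The interval has length L = 1/3, and Poincaré/coercivity depend only on L. Here a(u, u) = ∫(u')² + (-41)·∫u².
Here c = -41 < 0 with |c| < (π/L)² = 9*π^2, so coercivity still holds. The condition a(u,u) ≥ α||u||_{H^1}² reads (1−α)∫(u')² ≥ (α−c)∫u². Any admissible α is ≤ 1 (rapidly oscillating u have ∫u²/∫(u')² → 0), and α = 1 would force 0 ≥ (1−c)∫u², impossible since c < 1; so 1−α > 0. By the sharp Poincaré inequality on H^1_0 of an interval of length L, ∫(u')² ≥ (π/L)²∫u² with equality for the first sine mode sin(π(x−x₀)/L) (x₀ the left endpoint), so the inequality holds for all u iff (1−α)(π/L)² ≥ α − c, i.e. α ≤ ((π/L)² + c)/((π/L)² + 1) = (1 + c(L/π)²)/(1 + (L/π)²). (Direct route, valid since c ≤ 0: Poincaré gives c∫u² ≥ c(L/π)²∫(u')², so a(u,u) ≥ (1 + c(L/π)²)∫(u')², while ||u||_{H^1}² ≤ (1 + (L/π)²)∫(u')²; dividing yields the same α.) With (π/L)² = 9*π^2 and c = -41, the largest admissible constant is α = ((π/L)² + c)/((π/L)² + 1).
Simplifying, α = (-41 + 9*π^2)/(1 + 9*π^2).


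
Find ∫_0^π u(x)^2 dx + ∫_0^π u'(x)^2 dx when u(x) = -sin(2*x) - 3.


||u||_{H^1(0,π)}^2 = 23*π/2

u'(x) = -2*cos(2*x).
Expand u² and (u')² and integrate term by term on (0, π), using: for integers n ≥ 1, ∫_0^π sin²(nx) dx = ∫_0^π cos²(nx) dx = π/2; for n ≠ n', ∫_0^π sin(nx)sin(n'x) dx = ∫_0^π cos(nx)cos(n'x) dx = 0; and by product-to-sum, ∫_0^π sin(nx)cos(n'x) dx = ½∫_0^π [sin((n+n')x) + sin((n−n')x)] dx, which is 0 when n+n' is even and 2n/(n²−n'²) when n+n' is odd (it need not vanish on (0, π)). For the constant mode: ∫_0^π 1 dx = π, ∫_0^π cos(nx) dx = 0, ∫_0^π sin(nx) dx = (1−(−1)^n)/n.
  u² squared terms: (-3)²·∫1 dx = 9·π = 9*π;  (-1)²·∫sin(2x)² dx = 1·π/2 = π/2.
  u² cross terms: 2·(-3)·(-1)·∫1·sin(2x) dx = 6·(0) = 0.
  So ∫_0^π u² dx = 9*π + π/2 + 0 = 19*π/2.
  (u')² squared terms: (-2)²·∫cos(2x)² dx = 4·π/2 = 2*π.
  So ∫_0^π (u')² dx = 2*π.
||u||_{H^1}^2 = (19*π/2) + (2*π) = 23*π/2.


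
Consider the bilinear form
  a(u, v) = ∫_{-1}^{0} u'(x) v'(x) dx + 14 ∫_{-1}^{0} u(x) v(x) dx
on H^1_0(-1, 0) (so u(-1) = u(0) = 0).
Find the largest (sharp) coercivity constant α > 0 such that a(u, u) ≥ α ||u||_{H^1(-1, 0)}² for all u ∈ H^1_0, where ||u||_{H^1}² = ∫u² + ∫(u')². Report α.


α = 1

Coercivity of a(·,·) on H^1_0(-1, 0) means a(u, u) ≥ α ||u||_{H^1}² for every u ∈ H^1_0.
The interval has length L = 1, and Poincaré/coercivity depend only on L. Here a(u, u) = ∫(u')² + (14)·∫u².
Here c = 14 ≥ 1, so a(u,u) = ∫(u')² + c∫u² ≥ ∫(u')² + ∫u² = ||u||_{H^1}², i.e. α = 1 works. No larger α is possible: a(u,u) ≥ α||u||_{H^1}² means (1−α)∫(u')² ≥ (α−c)∫u², and for the modes u_n = sin(nπ(x−x₀)/L) (x₀ the left endpoint) one has ∫u_n²/∫(u_n')² = (L/(nπ))² → 0, so a(u_n,u_n)/||u_n||_{H^1}² → 1. Hence the optimal constant is α = 1.
Therefore α = 1.


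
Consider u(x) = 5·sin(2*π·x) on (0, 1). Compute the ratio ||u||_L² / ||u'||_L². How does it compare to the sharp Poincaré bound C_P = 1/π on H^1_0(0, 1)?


||u||_L² / ||u'||_L² = 1/(2*π) < C_P = 1/π.

u(x) = 5·sin(2*π·x), so u'(x) = 10*π*cos(2*π*x).
Writing u(x) = A·sin(kπx/L) with A = 5 and k = 2, use ∫_0^L sin²(kπx/L) dx = L/2 and ∫_0^L cos²(kπx/L) dx = L/2.
u² = 25·sin²(2*π·x) and (u')² = 100*π^2·cos²(2*π·x), and each of sin², cos² integrates to L/2 = 1/2 over (0, 1).
∫_0^1 u² dx = 25/2, so ||u||_L² = 5*sqrt(2)/2.
∫_0^1 (u')² dx = 50*π^2, so ||u'||_L² = 5*sqrt(2)*π.
Ratio ||u||_L² / ||u'||_L² = 1/(2*π).
Sharp Poincaré constant on H^1_0(0, 1) is C_P = L/π = 1/π, achieved by sin(π·x).
This is the k = 2 harmonic; the ratio L/(kπ) is strictly less than C_P = L/π, consistent with the sharp inequality ||u||_L² ≤ C_P ||u'||_L².


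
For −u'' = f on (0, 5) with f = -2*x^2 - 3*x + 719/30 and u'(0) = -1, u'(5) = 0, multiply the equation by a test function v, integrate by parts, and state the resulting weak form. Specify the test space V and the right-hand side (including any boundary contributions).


V = H^1(0, 5) (v unrestricted at boundary; u is determined up to an additive constant); weak form: ∫_0^5 u'v' dx = ∫_0^5 (-2*x^2 - 3*x + 719/30) v dx + v(0) for all v ∈ V.

Multiply both sides by a test function v and integrate from 0 to 5:
  ∫_0^5 −u''(x) v(x) dx = ∫_0^5 f(x) v(x) dx.
Integrate the LHS by parts once:
  ∫_0^5 −u'' v dx = −[u'(x) v(x)]_0^5 + ∫_0^5 u'(x) v'(x) dx.
Thus ∫_0^5 u'(x) v'(x) dx = ∫_0^5 f(x) v(x) dx + [u'(x) v(x)]_0^5.
Choose V so that boundary terms are either known or forced to vanish.
u has inhomogeneous Neumann u'(0) = -1, u'(5) = 0. [u' v]_0^5 = (0)·v(5) − (-1)·v(0) = v(0). Take V = H^1(0, 5); boundary term becomes part of RHS.
Weak formulation: find u (satisfying any essential BC) such that ∫_0^5 u'(x) v'(x) dx = ∫_0^5 f v dx + v(0) for all v ∈ V (Neumann data are natural BCs: they enter the RHS as boundary terms).
Substituting f(x) = -2*x^2 - 3*x + 719/30, the right-hand side is ∫_0^5 (-2*x^2 - 3*x + 719/30) v dx + v(0).
Compatibility check (pure Neumann): taking v ≡ 1 ∈ V gives 0 = ∫_0^5 f dx + (0) − (-1), i.e. ∫_0^5 f dx must equal u'(0) − u'(5) = -1. Indeed ∫_0^5 (-2*x^2 - 3*x + 719/30) dx = -1, so the data are compatible. The solution is then unique only up to an additive constant (fix it e.g. by requiring ∫_0^5 u dx = 0).


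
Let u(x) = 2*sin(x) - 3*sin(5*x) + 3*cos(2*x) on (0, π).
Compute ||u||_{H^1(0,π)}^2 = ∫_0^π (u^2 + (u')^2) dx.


||u||_{H^1(0,π)}^2 = -580/7 + 287*π/2

u'(x) = -6*sin(2*x) + 2*cos(x) - 15*cos(5*x).
Expand u² and (u')² and integrate term by term on (0, π), using: for integers n ≥ 1, ∫_0^π sin²(nx) dx = ∫_0^π cos²(nx) dx = π/2; for n ≠ n', ∫_0^π sin(nx)sin(n'x) dx = ∫_0^π cos(nx)cos(n'x) dx = 0; and by product-to-sum, ∫_0^π sin(nx)cos(n'x) dx = ½∫_0^π [sin((n+n')x) + sin((n−n')x)] dx, which is 0 when n+n' is even and 2n/(n²−n'²) when n+n' is odd (it need not vanish on (0, π)).
  u² squared terms: (-3)²·∫sin(5x)² dx = 9·π/2 = 9*π/2;  (2)²·∫sin(x)² dx = 4·π/2 = 2*π;  (3)²·∫cos(2x)² dx = 9·π/2 = 9*π/2.
  u² cross terms: 2·(-3)·(2)·∫sin(5x)·sin(x) dx = -12·(0) = 0;  2·(-3)·(3)·∫sin(5x)·cos(2x) dx = -18·(10/21) = -60/7;  2·(2)·(3)·∫sin(x)·cos(2x) dx = 12·(-2/3) = -8.
  So ∫_0^π u² dx = 9*π/2 + 2*π + 9*π/2 + 0 − 60/7 − 8 = -116/7 + 11*π.
  (u')² squared terms: (-15)²·∫cos(5x)² dx = 225·π/2 = 225*π/2;  (-6)²·∫sin(2x)² dx = 36·π/2 = 18*π;  (2)²·∫cos(x)² dx = 4·π/2 = 2*π.
  (u')² cross terms: 2·(-15)·(-6)·∫cos(5x)·sin(2x) dx = 180·(-4/21) = -240/7;  2·(-15)·(2)·∫cos(5x)·cos(x) dx = -60·(0) = 0;  2·(-6)·(2)·∫sin(2x)·cos(x) dx = -24·(4/3) = -32.
  So ∫_0^π (u')² dx = 225*π/2 + 18*π + 2*π − 240/7 + 0 − 32 = -464/7 + 265*π/2.
||u||_{H^1}^2 = (-116/7 + 11*π) + (-464/7 + 265*π/2) = -580/7 + 287*π/2.


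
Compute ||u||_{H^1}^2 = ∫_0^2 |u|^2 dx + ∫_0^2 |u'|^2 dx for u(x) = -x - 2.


||u||_{H^1}^2 = 62/3

The H^1 norm (squared) on an interval (0, L) is
  ||u||_{H^1}^2 = ∫_0^L u(x)^2 dx + ∫_0^L u'(x)^2 dx.
Compute u'(x) = -1.
Then u(x)^2 = x**2 + 4*x + 4 and u'(x)^2 = 1.
Integrate each monomial from 0 to 2 using ∫_0^2 c·x^n dx = c·2^(n+1)/(n+1):
  ∫_0^2 u(x)^2 dx = ∫_0^2 (x^2 + 4*x + 4) dx. Term by term:
    ∫_0^2 x^2 dx = 8/3;  ∫_0^2 4*x dx = 8;  ∫_0^2 4 dx = 8.
  Sum: 8/3 + 8 + 8 = 56/3.
  ∫_0^2 u'(x)^2 dx = ∫_0^2 (1) dx. Term by term:
    ∫_0^2 1 dx = 2.
Adding: ||u||_{H^1}^2 = 56/3 + 2 = 62/3.


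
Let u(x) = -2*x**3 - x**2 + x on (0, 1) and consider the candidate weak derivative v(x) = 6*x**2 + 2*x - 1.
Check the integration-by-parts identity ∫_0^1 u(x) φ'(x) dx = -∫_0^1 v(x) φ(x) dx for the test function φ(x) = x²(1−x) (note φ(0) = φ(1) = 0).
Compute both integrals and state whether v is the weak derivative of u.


LHS = 13/60, RHS = -13/60. No, v is not the weak derivative of u.

u(x) = -2*x**3 - x**2 + x, classical derivative u'(x) = -6*x**2 - 2*x + 1.
φ(x) = x²(1−x), so φ'(x) = x*(2 - 3*x).
Note φ(0) = φ(1) = 0, so the boundary term u·φ vanishes.
LHS = ∫_0^1 u(x) φ'(x) dx = ∫_0^1 (6*x^5 - x^4 - 5*x^3 + 2*x^2) dx. Term by term:
  ∫_0^1 6*x^5 dx = 1;  ∫_0^1 -x^4 dx = -1/5;  ∫_0^1 -5*x^3 dx = -5/4;
  ∫_0^1 2*x^2 dx = 2/3.
Sum: 1 − 1/5 − 5/4 + 2/3 = 13/60.
So LHS = 13/60.
∫_0^1 v(x) φ(x) dx = ∫_0^1 (-6*x^5 + 4*x^4 + 3*x^3 - x^2) dx. Term by term:
  ∫_0^1 -6*x^5 dx = -1;  ∫_0^1 4*x^4 dx = 4/5;  ∫_0^1 3*x^3 dx = 3/4;
  ∫_0^1 -x^2 dx = -1/3.
Sum: -1 + 4/5 + 3/4 − 1/3 = 13/60.
So RHS = -∫_0^1 v(x) φ(x) dx = -13/60.
LHS − RHS = 13/30 ≠ 0, so the identity fails.
(For a valid weak derivative the identity must hold for EVERY test function, in particular this one. The failure shows v is NOT the weak derivative of u.)
Correct weak derivative would be u'(x) = -6*x**2 - 2*x + 1.


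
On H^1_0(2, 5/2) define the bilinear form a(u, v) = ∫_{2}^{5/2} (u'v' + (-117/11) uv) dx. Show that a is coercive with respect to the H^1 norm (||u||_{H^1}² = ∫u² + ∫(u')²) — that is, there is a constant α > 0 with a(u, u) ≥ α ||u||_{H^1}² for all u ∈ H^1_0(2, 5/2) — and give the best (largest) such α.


α = (-117 + 44*π^2)/(11*(1 + 4*π^2))

Coercivity of a(·,·) on H^1_0(2, 5/2) means a(u, u) ≥ α ||u||_{H^1}² for every u ∈ H^1_0.
The interval has length L = 1/2, and Poincaré/coercivity depend only on L. Here a(u, u) = ∫(u')² + (-117/11)·∫u².
Here c = -117/11 < 0 with |c| < (π/L)² = 4*π^2, so coercivity still holds. The condition a(u,u) ≥ α||u||_{H^1}² reads (1−α)∫(u')² ≥ (α−c)∫u². Any admissible α is ≤ 1 (rapidly oscillating u have ∫u²/∫(u')² → 0), and α = 1 would force 0 ≥ (1−c)∫u², impossible since c < 1; so 1−α > 0. By the sharp Poincaré inequality on H^1_0 of an interval of length L, ∫(u')² ≥ (π/L)²∫u² with equality for the first sine mode sin(π(x−x₀)/L) (x₀ the left endpoint), so the inequality holds for all u iff (1−α)(π/L)² ≥ α − c, i.e. α ≤ ((π/L)² + c)/((π/L)² + 1) = (1 + c(L/π)²)/(1 + (L/π)²). (Direct route, valid since c ≤ 0: Poincaré gives c∫u² ≥ c(L/π)²∫(u')², so a(u,u) ≥ (1 + c(L/π)²)∫(u')², while ||u||_{H^1}² ≤ (1 + (L/π)²)∫(u')²; dividing yields the same α.) With (π/L)² = 4*π^2 and c = -117/11, the largest admissible constant is α = ((π/L)² + c)/((π/L)² + 1).
Simplifying, α = (-117 + 44*π^2)/(11*(1 + 4*π^2)).


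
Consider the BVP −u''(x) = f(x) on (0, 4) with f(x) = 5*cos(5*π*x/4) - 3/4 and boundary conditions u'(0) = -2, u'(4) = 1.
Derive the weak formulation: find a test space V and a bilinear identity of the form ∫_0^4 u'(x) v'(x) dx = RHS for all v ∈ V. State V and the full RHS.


V = H^1(0, 4) (v unrestricted at boundary; u is determined up to an additive constant); weak form: ∫_0^4 u'v' dx = ∫_0^4 (5*cos(5*π*x/4) - 3/4) v dx + v(4) + 2·v(0) for all v ∈ V.

Multiply both sides by a test function v and integrate from 0 to 4:
  ∫_0^4 −u''(x) v(x) dx = ∫_0^4 f(x) v(x) dx.
Integrate the LHS by parts once:
  ∫_0^4 −u'' v dx = −[u'(x) v(x)]_0^4 + ∫_0^4 u'(x) v'(x) dx.
Thus ∫_0^4 u'(x) v'(x) dx = ∫_0^4 f(x) v(x) dx + [u'(x) v(x)]_0^4.
Choose V so that boundary terms are either known or forced to vanish.
u has inhomogeneous Neumann u'(0) = -2, u'(4) = 1. [u' v]_0^4 = (1)·v(4) − (-2)·v(0) = v(4) + 2·v(0). Take V = H^1(0, 4); boundary term becomes part of RHS.
Weak formulation: find u (satisfying any essential BC) such that ∫_0^4 u'(x) v'(x) dx = ∫_0^4 f v dx + v(4) + 2·v(0) for all v ∈ V (Neumann data are natural BCs: they enter the RHS as boundary terms).
Substituting f(x) = 5*cos(5*π*x/4) - 3/4, the right-hand side is ∫_0^4 (5*cos(5*π*x/4) - 3/4) v dx + v(4) + 2·v(0).
Compatibility check (pure Neumann): taking v ≡ 1 ∈ V gives 0 = ∫_0^4 f dx + (1) − (-2), i.e. ∫_0^4 f dx must equal u'(0) − u'(4) = -3. Indeed ∫_0^4 (5*cos(5*π*x/4) - 3/4) dx = -3, so the data are compatible. The solution is then unique only up to an additive constant (fix it e.g. by requiring ∫_0^4 u dx = 0).


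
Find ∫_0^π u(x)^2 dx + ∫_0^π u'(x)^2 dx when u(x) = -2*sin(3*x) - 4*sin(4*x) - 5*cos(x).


||u||_{H^1(0,π)}^2 = 128/3 + 181*π

u'(x) = 5*sin(x) - 6*cos(3*x) - 16*cos(4*x).
Expand u² and (u')² and integrate term by term on (0, π), using: for integers n ≥ 1, ∫_0^π sin²(nx) dx = ∫_0^π cos²(nx) dx = π/2; for n ≠ n', ∫_0^π sin(nx)sin(n'x) dx = ∫_0^π cos(nx)cos(n'x) dx = 0; and by product-to-sum, ∫_0^π sin(nx)cos(n'x) dx = ½∫_0^π [sin((n+n')x) + sin((n−n')x)] dx, which is 0 when n+n' is even and 2n/(n²−n'²) when n+n' is odd (it need not vanish on (0, π)).
  u² squared terms: (-5)²·∫cos(x)² dx = 25·π/2 = 25*π/2;  (-4)²·∫sin(4x)² dx = 16·π/2 = 8*π;  (-2)²·∫sin(3x)² dx = 4·π/2 = 2*π.
  u² cross terms: 2·(-5)·(-4)·∫cos(x)·sin(4x) dx = 40·(8/15) = 64/3;  2·(-5)·(-2)·∫cos(x)·sin(3x) dx = 20·(0) = 0;  2·(-4)·(-2)·∫sin(4x)·sin(3x) dx = 16·(0) = 0.
  So ∫_0^π u² dx = 25*π/2 + 8*π + 2*π + 64/3 + 0 + 0 = 64/3 + 45*π/2.
  (u')² squared terms: (-16)²·∫cos(4x)² dx = 256·π/2 = 128*π;  (-6)²·∫cos(3x)² dx = 36·π/2 = 18*π;  (5)²·∫sin(x)² dx = 25·π/2 = 25*π/2.
  (u')² cross terms: 2·(-16)·(-6)·∫cos(4x)·cos(3x) dx = 192·(0) = 0;  2·(-16)·(5)·∫cos(4x)·sin(x) dx = -160·(-2/15) = 64/3;  2·(-6)·(5)·∫cos(3x)·sin(x) dx = -60·(0) = 0.
  So ∫_0^π (u')² dx = 128*π + 18*π + 25*π/2 + 0 + 64/3 + 0 = 64/3 + 317*π/2.
||u||_{H^1}^2 = (64/3 + 45*π/2) + (64/3 + 317*π/2) = 128/3 + 181*π.


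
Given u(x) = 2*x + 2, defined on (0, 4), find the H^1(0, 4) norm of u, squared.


||u||_{H^1}^2 = 544/3

The H^1 norm (squared) on an interval (0, L) is
  ||u||_{H^1}^2 = ∫_0^L u(x)^2 dx + ∫_0^L u'(x)^2 dx.
Compute u'(x) = 2.
Then u(x)^2 = 4*x**2 + 8*x + 4 and u'(x)^2 = 4.
Integrate each monomial from 0 to 4 using ∫_0^4 c·x^n dx = c·4^(n+1)/(n+1):
  ∫_0^4 u(x)^2 dx = ∫_0^4 (4*x^2 + 8*x + 4) dx. Term by term:
    ∫_0^4 4*x^2 dx = 256/3;  ∫_0^4 8*x dx = 64;  ∫_0^4 4 dx = 16.
  Sum: 256/3 + 64 + 16 = 496/3.
  ∫_0^4 u'(x)^2 dx = ∫_0^4 (4) dx. Term by term:
    ∫_0^4 4 dx = 16.
Adding: ||u||_{H^1}^2 = 496/3 + 16 = 544/3.


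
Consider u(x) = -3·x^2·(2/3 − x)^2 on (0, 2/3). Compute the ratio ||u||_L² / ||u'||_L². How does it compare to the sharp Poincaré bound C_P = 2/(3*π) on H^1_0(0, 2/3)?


||u||_L² / ||u'||_L² = sqrt(3)/9 < C_P = 2/(3*π).

u(x) = -3·x^2·(2/3 − x)^2, so u'(x) = 4*x*(-9*x^2 + 9*x - 2)/3.
u(x) = -3·x^2·(2/3 − x)^2 vanishes at x = 0 and x = 2/3, so u ∈ H^1_0(0, 2/3). Differentiate via the product rule and integrate the resulting polynomials term by term.
  ∫_0^2/3 u² dx = ∫_0^2/3 (9*x^8 - 24*x^7 + 24*x^6 - 32*x^5/3 + 16*x^4/9) dx. Term by term:
    ∫_0^2/3 9*x^8 dx = 512/19683;  ∫_0^2/3 -24*x^7 dx = -256/2187;  ∫_0^2/3 24*x^6 dx = 1024/5103;
    ∫_0^2/3 -32*x^5/3 dx = -1024/6561;  ∫_0^2/3 16*x^4/9 dx = 512/10935.
  Sum: 512/19683 − 256/2187 + 1024/5103 − 1024/6561 + 512/10935 = 256/688905.
  ∫_0^2/3 (u')² dx = ∫_0^2/3 (144*x^6 - 288*x^5 + 208*x^4 - 64*x^3 + 64*x^2/9) dx. Term by term:
    ∫_0^2/3 144*x^6 dx = 2048/1701;  ∫_0^2/3 -288*x^5 dx = -1024/243;  ∫_0^2/3 208*x^4 dx = 6656/1215;
    ∫_0^2/3 -64*x^3 dx = -256/81;  ∫_0^2/3 64*x^2/9 dx = 512/729.
  Sum: 2048/1701 − 1024/243 + 6656/1215 − 256/81 + 512/729 = 256/25515.
∫_0^2/3 u² dx = 256/688905, so ||u||_L² = 16*sqrt(105)/8505.
∫_0^2/3 (u')² dx = 256/25515, so ||u'||_L² = 16*sqrt(35)/945.
Ratio ||u||_L² / ||u'||_L² = sqrt(3)/9.
Sharp Poincaré constant on H^1_0(0, 2/3) is C_P = L/π = 2/(3*π), achieved by sin(3*π/2·x).
A polynomial bump cannot attain the sharp Poincaré constant (only the first sine eigenfunction does), so the ratio is strictly less than C_P, consistent with ||u||_L² ≤ C_P ||u'||_L².


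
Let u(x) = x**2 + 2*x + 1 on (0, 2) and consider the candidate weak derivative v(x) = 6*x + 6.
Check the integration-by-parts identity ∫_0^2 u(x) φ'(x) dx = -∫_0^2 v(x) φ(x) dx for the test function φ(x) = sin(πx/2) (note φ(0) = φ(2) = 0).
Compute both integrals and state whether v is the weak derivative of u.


LHS = -16/π, RHS = -48/π. No, v is not the weak derivative of u.

u(x) = x**2 + 2*x + 1, classical derivative u'(x) = 2*x + 2.
φ(x) = sin(πx/2), so φ'(x) = π*cos(π*x/2)/2.
Note φ(0) = φ(2) = 0, so the boundary term u·φ vanishes.
LHS = ∫_0^2 u(x) φ'(x) dx = ∫_0^2 (π*x^2*cos(π*x/2)/2 + π*x*cos(π*x/2) + π*cos(π*x/2)/2) dx. Term by term:
  ∫_0^2 π*cos(π*x/2)/2 dx = 0;  ∫_0^2 π*x*cos(π*x/2) dx = -8/π;  ∫_0^2 π*x^2*cos(π*x/2)/2 dx = -8/π.
Sum: 0 − 8/π − 8/π = -16/π.
So LHS = -16/π.
∫_0^2 v(x) φ(x) dx = ∫_0^2 (6*x*sin(π*x/2) + 6*sin(π*x/2)) dx. Term by term:
  ∫_0^2 6*sin(π*x/2) dx = 24/π;  ∫_0^2 6*x*sin(π*x/2) dx = 24/π.
Sum: 24/π + 24/π = 48/π.
So RHS = -∫_0^2 v(x) φ(x) dx = -48/π.
LHS − RHS = 32/π ≠ 0, so the identity fails.
(For a valid weak derivative the identity must hold for EVERY test function, in particular this one. The failure shows v is NOT the weak derivative of u.)
Correct weak derivative would be u'(x) = 2*x + 2.


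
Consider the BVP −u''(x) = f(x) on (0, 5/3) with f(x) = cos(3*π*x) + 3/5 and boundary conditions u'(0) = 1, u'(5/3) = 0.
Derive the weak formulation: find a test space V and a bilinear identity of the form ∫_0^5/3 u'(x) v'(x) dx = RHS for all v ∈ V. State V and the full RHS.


V = H^1(0, 5/3) (v unrestricted at boundary; u is determined up to an additive constant); weak form: ∫_0^5/3 u'v' dx = ∫_0^5/3 (cos(3*π*x) + 3/5) v dx − v(0) for all v ∈ V.

Multiply both sides by a test function v and integrate from 0 to 5/3:
  ∫_0^5/3 −u''(x) v(x) dx = ∫_0^5/3 f(x) v(x) dx.
Integrate the LHS by parts once:
  ∫_0^5/3 −u'' v dx = −[u'(x) v(x)]_0^5/3 + ∫_0^5/3 u'(x) v'(x) dx.
Thus ∫_0^5/3 u'(x) v'(x) dx = ∫_0^5/3 f(x) v(x) dx + [u'(x) v(x)]_0^5/3.
Choose V so that boundary terms are either known or forced to vanish.
u has inhomogeneous Neumann u'(0) = 1, u'(5/3) = 0. [u' v]_0^5/3 = (0)·v(5/3) − (1)·v(0) = − v(0). Take V = H^1(0, 5/3); boundary term becomes part of RHS.
Weak formulation: find u (satisfying any essential BC) such that ∫_0^5/3 u'(x) v'(x) dx = ∫_0^5/3 f v dx − v(0) for all v ∈ V (Neumann data are natural BCs: they enter the RHS as boundary terms).
Substituting f(x) = cos(3*π*x) + 3/5, the right-hand side is ∫_0^5/3 (cos(3*π*x) + 3/5) v dx − v(0).
Compatibility check (pure Neumann): taking v ≡ 1 ∈ V gives 0 = ∫_0^5/3 f dx + (0) − (1), i.e. ∫_0^5/3 f dx must equal u'(0) − u'(5/3) = 1. Indeed ∫_0^5/3 (cos(3*π*x) + 3/5) dx = 1, so the data are compatible. The solution is then unique only up to an additive constant (fix it e.g. by requiring ∫_0^5/3 u dx = 0).


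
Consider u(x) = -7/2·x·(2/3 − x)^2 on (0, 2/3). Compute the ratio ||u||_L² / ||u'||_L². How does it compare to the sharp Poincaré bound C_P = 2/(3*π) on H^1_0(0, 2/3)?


||u||_L² / ||u'||_L² = sqrt(14)/21 < C_P = 2/(3*π).

u(x) = -7/2·x·(2/3 − x)^2, so u'(x) = -21*x^2/2 + 28*x/3 - 14/9.
u(x) = -7/2·x·(2/3 − x)^2 vanishes at x = 0 and x = 2/3, so u ∈ H^1_0(0, 2/3). Differentiate via the product rule and integrate the resulting polynomials term by term.
  ∫_0^2/3 u² dx = ∫_0^2/3 (49*x^6/4 - 98*x^5/3 + 98*x^4/3 - 392*x^3/27 + 196*x^2/81) dx. Term by term:
    ∫_0^2/3 49*x^6/4 dx = 224/2187;  ∫_0^2/3 -98*x^5/3 dx = -3136/6561;  ∫_0^2/3 98*x^4/3 dx = 3136/3645;
    ∫_0^2/3 -392*x^3/27 dx = -1568/2187;  ∫_0^2/3 196*x^2/81 dx = 1568/6561.
  Sum: 224/2187 − 3136/6561 + 3136/3645 − 1568/2187 + 1568/6561 = 224/32805.
  ∫_0^2/3 (u')² dx = ∫_0^2/3 (441*x^4/4 - 196*x^3 + 1078*x^2/9 - 784*x/27 + 196/81) dx. Term by term:
    ∫_0^2/3 441*x^4/4 dx = 392/135;  ∫_0^2/3 -196*x^3 dx = -784/81;  ∫_0^2/3 1078*x^2/9 dx = 8624/729;
    ∫_0^2/3 -784*x/27 dx = -1568/243;  ∫_0^2/3 196/81 dx = 392/243.
  Sum: 392/135 − 784/81 + 8624/729 − 1568/243 + 392/243 = 784/3645.
∫_0^2/3 u² dx = 224/32805, so ||u||_L² = 4*sqrt(70)/405.
∫_0^2/3 (u')² dx = 784/3645, so ||u'||_L² = 28*sqrt(5)/135.
Ratio ||u||_L² / ||u'||_L² = sqrt(14)/21.
Sharp Poincaré constant on H^1_0(0, 2/3) is C_P = L/π = 2/(3*π), achieved by sin(3*π/2·x).
A polynomial bump cannot attain the sharp Poincaré constant (only the first sine eigenfunction does), so the ratio is strictly less than C_P, consistent with ||u||_L² ≤ C_P ||u'||_L².


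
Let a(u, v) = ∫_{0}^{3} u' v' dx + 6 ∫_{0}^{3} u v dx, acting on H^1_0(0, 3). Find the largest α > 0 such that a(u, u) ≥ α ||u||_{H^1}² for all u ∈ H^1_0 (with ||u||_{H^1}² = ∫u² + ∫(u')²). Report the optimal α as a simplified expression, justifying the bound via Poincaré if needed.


α = 1

Coercivity of a(·,·) on H^1_0(0, 3) means a(u, u) ≥ α ||u||_{H^1}² for every u ∈ H^1_0.
The interval has length L = 3, and Poincaré/coercivity depend only on L. Here a(u, u) = ∫(u')² + (6)·∫u².
Here c = 6 ≥ 1, so a(u,u) = ∫(u')² + c∫u² ≥ ∫(u')² + ∫u² = ||u||_{H^1}², i.e. α = 1 works. No larger α is possible: a(u,u) ≥ α||u||_{H^1}² means (1−α)∫(u')² ≥ (α−c)∫u², and for the modes u_n = sin(nπ(x−x₀)/L) (x₀ the left endpoint) one has ∫u_n²/∫(u_n')² = (L/(nπ))² → 0, so a(u_n,u_n)/||u_n||_{H^1}² → 1. Hence the optimal constant is α = 1.
Therefore α = 1.


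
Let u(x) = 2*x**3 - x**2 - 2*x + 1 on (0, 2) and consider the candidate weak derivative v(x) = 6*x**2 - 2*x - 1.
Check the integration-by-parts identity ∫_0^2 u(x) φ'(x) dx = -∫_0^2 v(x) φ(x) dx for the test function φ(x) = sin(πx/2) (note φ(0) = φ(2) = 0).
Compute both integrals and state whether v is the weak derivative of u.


LHS = -32/π + 192/π^3, RHS = -36/π + 192/π^3. No, v is not the weak derivative of u.

u(x) = 2*x**3 - x**2 - 2*x + 1, classical derivative u'(x) = 6*x**2 - 2*x - 2.
φ(x) = sin(πx/2), so φ'(x) = π*cos(π*x/2)/2.
Note φ(0) = φ(2) = 0, so the boundary term u·φ vanishes.
LHS = ∫_0^2 u(x) φ'(x) dx = ∫_0^2 (π*x^3*cos(π*x/2) - π*x^2*cos(π*x/2)/2 - π*x*cos(π*x/2) + π*cos(π*x/2)/2) dx. Term by term:
  ∫_0^2 π*cos(π*x/2)/2 dx = 0;  ∫_0^2 π*x^3*cos(π*x/2) dx = -48/π + 192/π^3;  ∫_0^2 -π*x*cos(π*x/2) dx = 8/π;
  ∫_0^2 -π*x^2*cos(π*x/2)/2 dx = 8/π.
Sum: 0 + -48/π + 192/π^3 + 8/π + 8/π = -32/π + 192/π^3.
So LHS = -32/π + 192/π^3.
∫_0^2 v(x) φ(x) dx = ∫_0^2 (6*x^2*sin(π*x/2) - 2*x*sin(π*x/2) - sin(π*x/2)) dx. Term by term:
  ∫_0^2 -sin(π*x/2) dx = -4/π;  ∫_0^2 -2*x*sin(π*x/2) dx = -8/π;  ∫_0^2 6*x^2*sin(π*x/2) dx = -192/π^3 + 48/π.
Sum: -4/π − 8/π + -192/π^3 + 48/π = -192/π^3 + 36/π.
So RHS = -∫_0^2 v(x) φ(x) dx = -36/π + 192/π^3.
LHS − RHS = 4/π ≠ 0, so the identity fails.
(For a valid weak derivative the identity must hold for EVERY test function, in particular this one. The failure shows v is NOT the weak derivative of u.)
Correct weak derivative would be u'(x) = 6*x**2 - 2*x - 2.


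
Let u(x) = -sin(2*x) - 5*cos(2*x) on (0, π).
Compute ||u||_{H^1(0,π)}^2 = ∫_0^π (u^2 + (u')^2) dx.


||u||_{H^1(0,π)}^2 = 65*π

u'(x) = 10*sin(2*x) - 2*cos(2*x).
Expand u² and (u')² and integrate term by term on (0, π), using: for integers n ≥ 1, ∫_0^π sin²(nx) dx = ∫_0^π cos²(nx) dx = π/2; for n ≠ n', ∫_0^π sin(nx)sin(n'x) dx = ∫_0^π cos(nx)cos(n'x) dx = 0; and by product-to-sum, ∫_0^π sin(nx)cos(n'x) dx = ½∫_0^π [sin((n+n')x) + sin((n−n')x)] dx, which is 0 when n+n' is even and 2n/(n²−n'²) when n+n' is odd (it need not vanish on (0, π)).
  u² squared terms: (-1)²·∫sin(2x)² dx = 1·π/2 = π/2;  (-5)²·∫cos(2x)² dx = 25·π/2 = 25*π/2.
  u² cross terms: 2·(-1)·(-5)·∫sin(2x)·cos(2x) dx = 10·(0) = 0.
  So ∫_0^π u² dx = π/2 + 25*π/2 + 0 = 13*π.
  (u')² squared terms: (-2)²·∫cos(2x)² dx = 4·π/2 = 2*π;  (10)²·∫sin(2x)² dx = 100·π/2 = 50*π.
  (u')² cross terms: 2·(-2)·(10)·∫cos(2x)·sin(2x) dx = -40·(0) = 0.
  So ∫_0^π (u')² dx = 2*π + 50*π + 0 = 52*π.
||u||_{H^1}^2 = (13*π) + (52*π) = 65*π.


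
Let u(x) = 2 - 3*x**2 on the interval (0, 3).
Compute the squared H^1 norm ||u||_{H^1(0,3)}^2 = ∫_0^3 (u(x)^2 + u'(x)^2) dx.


||u||_{H^1}^2 = 3327/5

The H^1 norm (squared) on an interval (0, L) is
  ||u||_{H^1}^2 = ∫_0^L u(x)^2 dx + ∫_0^L u'(x)^2 dx.
Compute u'(x) = -6*x.
Then u(x)^2 = 9*x**4 - 12*x**2 + 4 and u'(x)^2 = 36*x**2.
Integrate each monomial from 0 to 3 using ∫_0^3 c·x^n dx = c·3^(n+1)/(n+1):
  ∫_0^3 u(x)^2 dx = ∫_0^3 (9*x^4 - 12*x^2 + 4) dx. Term by term:
    ∫_0^3 9*x^4 dx = 2187/5;  ∫_0^3 -12*x^2 dx = -108;  ∫_0^3 4 dx = 12.
  Sum: 2187/5 − 108 + 12 = 1707/5.
  ∫_0^3 u'(x)^2 dx = ∫_0^3 (36*x^2) dx. Term by term:
    ∫_0^3 36*x^2 dx = 324.
Adding: ||u||_{H^1}^2 = 1707/5 + 324 = 3327/5.


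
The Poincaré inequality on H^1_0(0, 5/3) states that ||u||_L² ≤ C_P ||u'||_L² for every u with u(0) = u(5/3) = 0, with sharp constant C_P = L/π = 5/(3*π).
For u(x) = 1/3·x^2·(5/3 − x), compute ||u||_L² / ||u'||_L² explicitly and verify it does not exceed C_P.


||u||_L² / ||u'||_L² = 5*sqrt(14)/42 < C_P = 5/(3*π).

u(x) = 1/3·x^2·(5/3 − x), so u'(x) = x*(10 - 9*x)/9.
u(x) = 1/3·x^2·(5/3 − x) vanishes at x = 0 and x = 5/3, so u ∈ H^1_0(0, 5/3). Differentiate via the product rule and integrate the resulting polynomials term by term.
  ∫_0^5/3 u² dx = ∫_0^5/3 (x^6/9 - 10*x^5/27 + 25*x^4/81) dx. Term by term:
    ∫_0^5/3 x^6/9 dx = 78125/137781;  ∫_0^5/3 -10*x^5/27 dx = -78125/59049;  ∫_0^5/3 25*x^4/81 dx = 15625/19683.
  Sum: 78125/137781 − 78125/59049 + 15625/19683 = 15625/413343.
  ∫_0^5/3 (u')² dx = ∫_0^5/3 (x^4 - 20*x^3/9 + 100*x^2/81) dx. Term by term:
    ∫_0^5/3 x^4 dx = 625/243;  ∫_0^5/3 -20*x^3/9 dx = -3125/729;  ∫_0^5/3 100*x^2/81 dx = 12500/6561.
  Sum: 625/243 − 3125/729 + 12500/6561 = 1250/6561.
∫_0^5/3 u² dx = 15625/413343, so ||u||_L² = 125*sqrt(7)/1701.
∫_0^5/3 (u')² dx = 1250/6561, so ||u'||_L² = 25*sqrt(2)/81.
Ratio ||u||_L² / ||u'||_L² = 5*sqrt(14)/42.
Sharp Poincaré constant on H^1_0(0, 5/3) is C_P = L/π = 5/(3*π), achieved by sin(3*π/5·x).
A polynomial bump cannot attain the sharp Poincaré constant (only the first sine eigenfunction does), so the ratio is strictly less than C_P, consistent with ||u||_L² ≤ C_P ||u'||_L².
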